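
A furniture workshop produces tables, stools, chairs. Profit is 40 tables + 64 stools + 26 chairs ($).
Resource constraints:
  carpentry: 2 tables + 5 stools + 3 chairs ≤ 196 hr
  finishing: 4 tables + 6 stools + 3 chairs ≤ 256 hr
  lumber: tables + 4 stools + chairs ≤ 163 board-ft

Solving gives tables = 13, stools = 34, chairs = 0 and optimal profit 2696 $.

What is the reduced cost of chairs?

-7

Binding: carpentry and finishing. Non-binding: lumber (14 unused).
By complementary slackness, y = 0 for the non-binding constraint.
The binding rows give the dual system: 2·y_carpentry + 4·y_finishing = 40 and 5·y_carpentry + 6·y_finishing = 64.
Solving: y_carpentry = 2, y_finishing = 9.
Reduced cost of chairs: c₃ − yᵀa₃ = 26 − (2·3 + 9·3) = 26 − 33 = -7.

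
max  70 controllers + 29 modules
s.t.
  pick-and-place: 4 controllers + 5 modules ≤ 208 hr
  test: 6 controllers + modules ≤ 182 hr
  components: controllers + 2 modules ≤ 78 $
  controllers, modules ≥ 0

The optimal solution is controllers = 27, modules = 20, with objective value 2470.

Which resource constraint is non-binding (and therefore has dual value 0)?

pick-and-place: 208/208 (binding)
test: 182/182 (binding)
components: 67/78 (slack 11)
By complementary slackness, a constraint with positive slack has shadow price 0 → components.

components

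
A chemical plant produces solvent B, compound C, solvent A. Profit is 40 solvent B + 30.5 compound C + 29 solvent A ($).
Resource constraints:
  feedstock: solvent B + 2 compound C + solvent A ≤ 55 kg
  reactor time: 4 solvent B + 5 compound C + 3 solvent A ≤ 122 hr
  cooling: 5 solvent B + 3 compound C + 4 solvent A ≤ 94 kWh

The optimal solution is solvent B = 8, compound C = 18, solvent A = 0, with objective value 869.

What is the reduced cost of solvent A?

At the optimum: feedstock uses 44 of 55 (slack = 11); reactor time uses 122 of 122 (binding); cooling uses 94 of 94 (binding).
Slack constraints have shadow price 0 (complementary slackness).
The binding rows give the dual system: 4·y_reactor time + 5·y_cooling = 40 and 5·y_reactor time + 3·y_cooling = 30.5.
→ y_reactor time = 2.5 and y_cooling = 6.
Reduced cost of solvent A: c₃ − yᵀa₃ = 29 − (2.5·3 + 6·4) = 29 − 31.5 = -2.5.

-2.5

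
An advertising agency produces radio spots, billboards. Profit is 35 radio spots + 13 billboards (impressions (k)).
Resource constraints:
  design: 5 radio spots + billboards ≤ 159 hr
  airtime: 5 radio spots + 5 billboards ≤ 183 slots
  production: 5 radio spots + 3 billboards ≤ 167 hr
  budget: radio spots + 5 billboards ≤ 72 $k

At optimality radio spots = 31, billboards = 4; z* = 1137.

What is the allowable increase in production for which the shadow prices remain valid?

Binding constraints: design, production. The basis is B = [[5,1],[5,3]] with det 10.
Per unit increase in production, x* moves by d = (-0.1, 0.5).
The basis stays optimal until airtime becomes binding; allowable increase = 4 hr.

4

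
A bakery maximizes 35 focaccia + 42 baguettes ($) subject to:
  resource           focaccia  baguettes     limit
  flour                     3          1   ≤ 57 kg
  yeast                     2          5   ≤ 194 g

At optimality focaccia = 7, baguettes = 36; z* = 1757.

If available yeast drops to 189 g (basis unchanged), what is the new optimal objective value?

1722

Check each constraint at x*: flour 57/57 (tight); yeast 194/194 (tight).
From A_Bᵀ y = c: 3·y_flour + 2·y_yeast = 35; 1·y_flour + 5·y_yeast = 42.
→ y_flour = 7 and y_yeast = 7.
Δz = y_yeast·Δb = 7 × (-5) = -35, so new z* = 1757 − 35 = 1722.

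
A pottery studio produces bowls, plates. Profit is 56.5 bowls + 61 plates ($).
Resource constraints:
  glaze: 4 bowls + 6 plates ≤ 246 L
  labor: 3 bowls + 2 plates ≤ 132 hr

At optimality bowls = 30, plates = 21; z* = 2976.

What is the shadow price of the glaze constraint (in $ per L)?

Both glaze and labor are binding at x*.
Dual feasibility on the basic columns requires 4·y_glaze + 3·y_labor = 56.5, 6·y_glaze + 2·y_labor = 61.
Solving: y_glaze = 7, y_labor = 9.5.
Shadow price of glaze = 7.

7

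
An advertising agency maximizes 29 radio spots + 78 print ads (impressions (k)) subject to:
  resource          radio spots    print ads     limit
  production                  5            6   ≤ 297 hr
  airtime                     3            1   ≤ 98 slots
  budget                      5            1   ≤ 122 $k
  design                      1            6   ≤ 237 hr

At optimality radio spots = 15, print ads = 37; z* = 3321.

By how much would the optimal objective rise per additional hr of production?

4

Check each constraint at x*: production 297/297 (tight); airtime 82/98 (slack 16); budget 112/122 (slack 10); design 237/237 (tight).
By complementary slackness, y = 0 for the non-binding constraints.
Dual feasibility on the basic columns requires 5·y_production + 1·y_design = 29, 6·y_production + 6·y_design = 78.
→ y_production = 4 and y_design = 9.
Shadow price of production = 4.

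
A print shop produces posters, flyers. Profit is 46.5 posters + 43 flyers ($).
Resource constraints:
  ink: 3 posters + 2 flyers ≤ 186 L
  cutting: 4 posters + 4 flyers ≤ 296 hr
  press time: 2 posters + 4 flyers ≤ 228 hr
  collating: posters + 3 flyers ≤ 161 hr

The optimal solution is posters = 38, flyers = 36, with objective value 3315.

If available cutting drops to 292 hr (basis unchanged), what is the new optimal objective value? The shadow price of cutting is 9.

Δb = -4, so new z* = 3315 + (9)·(-4) = 3315 − 36 = 3279.

3279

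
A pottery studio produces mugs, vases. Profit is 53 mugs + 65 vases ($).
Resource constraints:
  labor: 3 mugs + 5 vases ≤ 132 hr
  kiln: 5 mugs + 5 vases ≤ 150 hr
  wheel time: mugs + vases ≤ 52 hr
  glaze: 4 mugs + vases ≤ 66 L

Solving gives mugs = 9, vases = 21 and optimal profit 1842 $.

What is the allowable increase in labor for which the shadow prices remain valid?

18

Binding constraints: labor, kiln. The basis is B = [[3,5],[5,5]] with det -10.
Per unit increase in labor, x* moves by d = (-0.5, 0.5).
The basis stays optimal until mugs reaches 0; allowable increase = 18 hr.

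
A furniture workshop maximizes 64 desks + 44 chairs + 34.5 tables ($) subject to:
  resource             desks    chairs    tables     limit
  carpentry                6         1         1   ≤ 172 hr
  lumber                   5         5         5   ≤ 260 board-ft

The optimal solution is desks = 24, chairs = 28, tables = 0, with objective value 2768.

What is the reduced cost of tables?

-9.5

At the optimum: carpentry uses 172 of 172 (binding); lumber uses 260 of 260 (binding).
Dual feasibility on the basic columns requires 6·y_carpentry + 5·y_lumber = 64, 1·y_carpentry + 5·y_lumber = 44.
Solving: y_carpentry = 4, y_lumber = 8.
Reduced cost of tables: c₃ − yᵀa₃ = 34.5 − (4·1 + 8·5) = 34.5 − 44 = -9.5.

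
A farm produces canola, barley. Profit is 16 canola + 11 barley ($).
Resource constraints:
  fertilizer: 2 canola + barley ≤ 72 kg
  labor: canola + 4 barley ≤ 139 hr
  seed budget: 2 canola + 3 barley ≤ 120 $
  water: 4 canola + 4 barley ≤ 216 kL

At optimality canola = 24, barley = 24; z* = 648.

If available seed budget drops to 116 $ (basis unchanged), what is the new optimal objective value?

At the optimum: fertilizer uses 72 of 72 (binding); labor uses 120 of 139 (slack = 19); seed budget uses 120 of 120 (binding); water uses 192 of 216 (slack = 24).
Since labor, water are not tight, their duals are 0.
Dual feasibility on the basic columns requires 2·y_fertilizer + 2·y_seed budget = 16, 1·y_fertilizer + 3·y_seed budget = 11.
This yields shadow prices y_fertilizer = 6.5, y_seed budget = 1.5.
Δz = y_seed budget·Δb = 1.5 × (-4) = -6, so new z* = 648 − 6 = 642.

642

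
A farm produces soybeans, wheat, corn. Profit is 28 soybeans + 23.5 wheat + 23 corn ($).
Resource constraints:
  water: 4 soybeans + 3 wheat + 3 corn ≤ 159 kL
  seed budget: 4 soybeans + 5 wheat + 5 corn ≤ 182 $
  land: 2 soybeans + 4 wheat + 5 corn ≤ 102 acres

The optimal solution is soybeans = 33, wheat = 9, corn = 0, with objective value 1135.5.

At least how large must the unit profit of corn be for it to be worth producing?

Check each constraint at x*: water 159/159 (tight); seed budget 177/182 (slack 5); land 102/102 (tight).
By complementary slackness, y = 0 for the non-binding constraint.
Dual feasibility on the basic columns requires 4·y_water + 2·y_land = 28, 3·y_water + 4·y_land = 23.5.
Solving: y_water = 6.5, y_land = 1.
corn enters the basis when its profit ≥ yᵀa₃ = 6.5·3 + 1·5 = 24.5.

24.5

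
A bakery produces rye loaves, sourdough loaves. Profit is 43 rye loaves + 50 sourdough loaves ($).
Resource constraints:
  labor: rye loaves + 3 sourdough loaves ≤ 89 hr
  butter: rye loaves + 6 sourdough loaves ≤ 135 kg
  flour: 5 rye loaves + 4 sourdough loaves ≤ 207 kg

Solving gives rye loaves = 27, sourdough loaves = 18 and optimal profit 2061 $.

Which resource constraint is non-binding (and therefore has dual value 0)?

labor

labor: 81/89 (slack 8)
butter: 135/135 (binding)
flour: 207/207 (binding)
By complementary slackness, a constraint with positive slack has shadow price 0 → labor.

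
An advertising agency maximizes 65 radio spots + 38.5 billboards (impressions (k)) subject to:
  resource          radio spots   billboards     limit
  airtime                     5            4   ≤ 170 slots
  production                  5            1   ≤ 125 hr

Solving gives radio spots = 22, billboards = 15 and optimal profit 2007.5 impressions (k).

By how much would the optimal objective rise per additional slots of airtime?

8.5

Both airtime and production are binding at x*.
Dual feasibility on the basic columns requires 5·y_airtime + 5·y_production = 65, 4·y_airtime + 1·y_production = 38.5.
This yields shadow prices y_airtime = 8.5, y_production = 4.5.
Shadow price of airtime = 8.5.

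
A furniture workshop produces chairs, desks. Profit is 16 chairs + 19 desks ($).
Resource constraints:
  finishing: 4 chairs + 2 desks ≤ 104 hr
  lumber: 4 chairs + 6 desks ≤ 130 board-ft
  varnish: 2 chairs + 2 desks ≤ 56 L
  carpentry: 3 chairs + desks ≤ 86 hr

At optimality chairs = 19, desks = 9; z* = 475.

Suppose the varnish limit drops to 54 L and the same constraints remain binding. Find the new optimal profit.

At the optimum: finishing uses 94 of 104 (slack = 10); lumber uses 130 of 130 (binding); varnish uses 56 of 56 (binding); carpentry uses 66 of 86 (slack = 20).
Slack constraints have shadow price 0 (complementary slackness).
The binding rows give the dual system: 4·y_lumber + 2·y_varnish = 16 and 6·y_lumber + 2·y_varnish = 19.
This yields shadow prices y_lumber = 1.5, y_varnish = 5.
Δz = y_varnish·Δb = 5 × (-2) = -10, so new z* = 475 − 10 = 465.

465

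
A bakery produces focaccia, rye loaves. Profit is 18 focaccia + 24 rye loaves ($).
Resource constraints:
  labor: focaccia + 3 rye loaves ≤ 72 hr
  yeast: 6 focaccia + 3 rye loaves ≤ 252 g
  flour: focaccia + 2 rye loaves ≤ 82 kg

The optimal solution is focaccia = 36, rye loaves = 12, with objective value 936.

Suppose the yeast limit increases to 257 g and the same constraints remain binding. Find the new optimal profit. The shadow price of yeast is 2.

Δb = 5, so new z* = 936 + (2)·(5) = 936 + 10 = 946.

946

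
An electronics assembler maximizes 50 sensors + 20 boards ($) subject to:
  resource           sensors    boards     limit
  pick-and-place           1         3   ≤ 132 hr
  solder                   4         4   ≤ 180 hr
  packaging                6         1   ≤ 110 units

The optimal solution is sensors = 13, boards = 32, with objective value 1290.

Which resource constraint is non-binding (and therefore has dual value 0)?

pick-and-place

pick-and-place: 109/132 (slack 23)
solder: 180/180 (binding)
packaging: 110/110 (binding)
By complementary slackness, a constraint with positive slack has shadow price 0 → pick-and-place.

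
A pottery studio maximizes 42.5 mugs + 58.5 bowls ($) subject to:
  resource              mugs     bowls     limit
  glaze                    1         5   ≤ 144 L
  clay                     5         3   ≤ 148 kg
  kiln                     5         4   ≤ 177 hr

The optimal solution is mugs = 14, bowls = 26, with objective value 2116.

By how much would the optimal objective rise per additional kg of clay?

Binding: glaze and clay. Non-binding: kiln (3 unused).
Since kiln is not tight, its dual is 0.
From A_Bᵀ y = c: 1·y_glaze + 5·y_clay = 42.5; 5·y_glaze + 3·y_clay = 58.5.
→ y_glaze = 7.5 and y_clay = 7.
Shadow price of clay = 7.

7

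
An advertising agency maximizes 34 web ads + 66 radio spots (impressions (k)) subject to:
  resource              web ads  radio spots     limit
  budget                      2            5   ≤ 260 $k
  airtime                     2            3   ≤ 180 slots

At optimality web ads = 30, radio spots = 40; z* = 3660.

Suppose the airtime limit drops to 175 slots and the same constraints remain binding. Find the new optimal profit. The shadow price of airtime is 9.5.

Δb = -5, so new z* = 3660 + (9.5)·(-5) = 3660 − 47.5 = 3612.5.

3612.5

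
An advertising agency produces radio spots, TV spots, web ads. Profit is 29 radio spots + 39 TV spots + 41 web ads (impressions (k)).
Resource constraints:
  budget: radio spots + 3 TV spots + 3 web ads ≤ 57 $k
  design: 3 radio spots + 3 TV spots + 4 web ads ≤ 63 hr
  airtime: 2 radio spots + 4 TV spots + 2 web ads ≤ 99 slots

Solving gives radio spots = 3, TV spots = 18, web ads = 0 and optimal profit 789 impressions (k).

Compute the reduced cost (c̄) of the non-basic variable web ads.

At the optimum: budget uses 57 of 57 (binding); design uses 63 of 63 (binding); airtime uses 78 of 99 (slack = 21).
By complementary slackness, y = 0 for the non-binding constraint.
From A_Bᵀ y = c: 1·y_budget + 3·y_design = 29; 3·y_budget + 3·y_design = 39.
This yields shadow prices y_budget = 5, y_design = 8.
Reduced cost of web ads: c₃ − yᵀa₃ = 41 − (5·3 + 8·4) = 41 − 47 = -6.

-6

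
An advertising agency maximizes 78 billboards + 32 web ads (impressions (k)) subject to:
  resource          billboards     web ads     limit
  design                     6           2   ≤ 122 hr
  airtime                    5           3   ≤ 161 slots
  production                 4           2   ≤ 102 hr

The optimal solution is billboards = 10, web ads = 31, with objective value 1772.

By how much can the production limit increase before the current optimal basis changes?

9

Binding constraints: design, production. The basis is B = [[6,2],[4,2]] with det 4.
Per unit increase in production, x* moves by d = (-0.5, 1.5).
The basis stays optimal until airtime becomes binding; allowable increase = 9 hr.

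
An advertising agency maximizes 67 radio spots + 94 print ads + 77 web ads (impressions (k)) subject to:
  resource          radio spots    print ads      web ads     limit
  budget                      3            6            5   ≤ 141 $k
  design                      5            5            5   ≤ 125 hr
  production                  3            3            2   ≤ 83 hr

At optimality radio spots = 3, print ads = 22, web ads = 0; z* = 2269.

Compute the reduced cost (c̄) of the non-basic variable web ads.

Binding: budget and design. Non-binding: production (8 unused).
By complementary slackness, y = 0 for the non-binding constraint.
The binding rows give the dual system: 3·y_budget + 5·y_design = 67 and 6·y_budget + 5·y_design = 94.
Solving: y_budget = 9, y_design = 8.
Reduced cost of web ads: c₃ − yᵀa₃ = 77 − (9·5 + 8·5) = 77 − 85 = -8.

-8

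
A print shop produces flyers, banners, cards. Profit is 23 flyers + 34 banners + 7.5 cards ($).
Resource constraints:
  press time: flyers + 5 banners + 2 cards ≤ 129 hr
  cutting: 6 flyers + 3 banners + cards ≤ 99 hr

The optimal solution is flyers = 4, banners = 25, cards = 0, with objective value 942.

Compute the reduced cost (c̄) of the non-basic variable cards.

-5.5

Check each constraint at x*: press time 129/129 (tight); cutting 99/99 (tight).
The binding rows give the dual system: 1·y_press time + 6·y_cutting = 23 and 5·y_press time + 3·y_cutting = 34.
→ y_press time = 5 and y_cutting = 3.
Reduced cost of cards: c₃ − yᵀa₃ = 7.5 − (5·2 + 3·1) = 7.5 − 13 = -5.5.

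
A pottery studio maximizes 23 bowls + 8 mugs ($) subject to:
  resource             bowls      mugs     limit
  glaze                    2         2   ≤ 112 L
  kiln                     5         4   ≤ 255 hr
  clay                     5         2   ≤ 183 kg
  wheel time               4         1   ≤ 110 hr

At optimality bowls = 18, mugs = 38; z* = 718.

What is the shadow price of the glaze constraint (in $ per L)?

Binding: glaze and wheel time. Non-binding: kiln (13 unused), clay (17 unused).
Since kiln, clay are not tight, their duals are 0.
The binding rows give the dual system: 2·y_glaze + 4·y_wheel time = 23 and 2·y_glaze + 1·y_wheel time = 8.
This yields shadow prices y_glaze = 1.5, y_wheel time = 5.
Shadow price of glaze = 1.5.

1.5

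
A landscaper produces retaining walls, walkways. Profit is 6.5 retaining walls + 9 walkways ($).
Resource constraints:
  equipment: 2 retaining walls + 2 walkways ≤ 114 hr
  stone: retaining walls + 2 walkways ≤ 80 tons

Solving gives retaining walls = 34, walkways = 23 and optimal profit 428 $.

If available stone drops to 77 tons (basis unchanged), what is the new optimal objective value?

At the optimum: equipment uses 114 of 114 (binding); stone uses 80 of 80 (binding).
The binding rows give the dual system: 2·y_equipment + 1·y_stone = 6.5 and 2·y_equipment + 2·y_stone = 9.
This yields shadow prices y_equipment = 2, y_stone = 2.5.
Δz = y_stone·Δb = 2.5 × (-3) = -7.5, so new z* = 428 − 7.5 = 420.5.

420.5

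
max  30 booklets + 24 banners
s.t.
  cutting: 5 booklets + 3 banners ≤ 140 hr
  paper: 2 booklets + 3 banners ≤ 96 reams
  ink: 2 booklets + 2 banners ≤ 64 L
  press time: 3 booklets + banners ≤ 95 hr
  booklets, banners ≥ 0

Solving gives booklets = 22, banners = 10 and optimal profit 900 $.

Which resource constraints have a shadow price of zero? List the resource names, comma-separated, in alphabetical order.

cutting: 140/140 (binding)
paper: 74/96 (slack 22)
ink: 64/64 (binding)
press time: 76/95 (slack 19)
By complementary slackness, a constraint with positive slack has shadow price 0 → paper, press time.

paper, press time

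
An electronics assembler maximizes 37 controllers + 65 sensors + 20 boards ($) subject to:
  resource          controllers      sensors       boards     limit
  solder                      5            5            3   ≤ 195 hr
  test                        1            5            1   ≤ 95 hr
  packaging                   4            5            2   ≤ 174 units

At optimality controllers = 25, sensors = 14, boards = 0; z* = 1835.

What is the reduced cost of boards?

Check each constraint at x*: solder 195/195 (tight); test 95/95 (tight); packaging 170/174 (slack 4).
By complementary slackness, y = 0 for the non-binding constraint.
Dual feasibility on the basic columns requires 5·y_solder + 1·y_test = 37, 5·y_solder + 5·y_test = 65.
→ y_solder = 6 and y_test = 7.
Reduced cost of boards: c₃ − yᵀa₃ = 20 − (6·3 + 7·1) = 20 − 25 = -5.

-5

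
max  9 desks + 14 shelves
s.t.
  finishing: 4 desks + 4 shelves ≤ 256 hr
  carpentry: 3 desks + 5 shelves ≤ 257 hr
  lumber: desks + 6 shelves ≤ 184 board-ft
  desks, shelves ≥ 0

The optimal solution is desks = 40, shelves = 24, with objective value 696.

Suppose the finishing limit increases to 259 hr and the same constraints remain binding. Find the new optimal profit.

Binding: finishing and lumber. Non-binding: carpentry (17 unused).
By complementary slackness, y = 0 for the non-binding constraint.
The binding rows give the dual system: 4·y_finishing + 1·y_lumber = 9 and 4·y_finishing + 6·y_lumber = 14.
Solving: y_finishing = 2, y_lumber = 1.
Δz = y_finishing·Δb = 2 × (3) = 6, so new z* = 696 + 6 = 702.

702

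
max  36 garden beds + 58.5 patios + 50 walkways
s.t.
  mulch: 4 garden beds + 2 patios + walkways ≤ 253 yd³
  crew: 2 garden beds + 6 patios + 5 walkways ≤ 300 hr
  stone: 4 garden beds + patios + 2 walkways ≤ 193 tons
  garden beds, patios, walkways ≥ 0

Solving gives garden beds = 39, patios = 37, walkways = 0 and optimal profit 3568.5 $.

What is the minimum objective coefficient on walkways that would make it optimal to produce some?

54

Binding: crew and stone. Non-binding: mulch (23 unused).
Since mulch is not tight, its dual is 0.
From A_Bᵀ y = c: 2·y_crew + 4·y_stone = 36; 6·y_crew + 1·y_stone = 58.5.
→ y_crew = 9 and y_stone = 4.5.
walkways enters the basis when its profit ≥ yᵀa₃ = 9·5 + 4.5·2 = 54.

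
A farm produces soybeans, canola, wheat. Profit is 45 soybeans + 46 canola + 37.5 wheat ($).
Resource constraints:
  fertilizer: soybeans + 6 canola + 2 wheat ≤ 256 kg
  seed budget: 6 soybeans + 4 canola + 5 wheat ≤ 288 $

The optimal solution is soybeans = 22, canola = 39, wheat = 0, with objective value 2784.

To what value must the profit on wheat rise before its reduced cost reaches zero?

41

Check each constraint at x*: fertilizer 256/256 (tight); seed budget 288/288 (tight).
From A_Bᵀ y = c: 1·y_fertilizer + 6·y_seed budget = 45; 6·y_fertilizer + 4·y_seed budget = 46.
→ y_fertilizer = 3 and y_seed budget = 7.
wheat enters the basis when its profit ≥ yᵀa₃ = 3·2 + 7·5 = 41.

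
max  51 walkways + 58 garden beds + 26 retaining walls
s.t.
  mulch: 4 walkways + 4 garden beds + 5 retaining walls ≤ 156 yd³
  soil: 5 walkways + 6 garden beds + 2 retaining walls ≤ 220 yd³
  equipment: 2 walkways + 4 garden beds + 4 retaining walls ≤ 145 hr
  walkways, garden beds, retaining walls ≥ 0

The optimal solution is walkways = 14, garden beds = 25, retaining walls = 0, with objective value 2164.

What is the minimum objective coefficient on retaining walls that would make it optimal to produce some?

Binding: mulch and soil. Non-binding: equipment (17 unused).
By complementary slackness, y = 0 for the non-binding constraint.
From A_Bᵀ y = c: 4·y_mulch + 5·y_soil = 51; 4·y_mulch + 6·y_soil = 58.
→ y_mulch = 4 and y_soil = 7.
retaining walls enters the basis when its profit ≥ yᵀa₃ = 4·5 + 7·2 = 34.

34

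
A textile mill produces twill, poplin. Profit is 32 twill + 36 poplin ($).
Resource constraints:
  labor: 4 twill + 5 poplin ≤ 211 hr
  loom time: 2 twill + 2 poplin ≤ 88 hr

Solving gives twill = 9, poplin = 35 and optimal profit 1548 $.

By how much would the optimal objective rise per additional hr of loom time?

At the optimum: labor uses 211 of 211 (binding); loom time uses 88 of 88 (binding).
From A_Bᵀ y = c: 4·y_labor + 2·y_loom time = 32; 5·y_labor + 2·y_loom time = 36.
→ y_labor = 4 and y_loom time = 8.
Shadow price of loom time = 8.

8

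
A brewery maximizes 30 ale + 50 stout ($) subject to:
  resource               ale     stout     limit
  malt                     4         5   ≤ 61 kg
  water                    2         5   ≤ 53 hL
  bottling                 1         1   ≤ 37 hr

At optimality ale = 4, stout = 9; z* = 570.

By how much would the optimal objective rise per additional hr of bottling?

0

Binding: malt and water. Non-binding: bottling (24 unused).
By complementary slackness, y = 0 for the non-binding constraint.
The binding rows give the dual system: 4·y_malt + 2·y_water = 30 and 5·y_malt + 5·y_water = 50.
→ y_malt = 5 and y_water = 5.
Shadow price of bottling = 0.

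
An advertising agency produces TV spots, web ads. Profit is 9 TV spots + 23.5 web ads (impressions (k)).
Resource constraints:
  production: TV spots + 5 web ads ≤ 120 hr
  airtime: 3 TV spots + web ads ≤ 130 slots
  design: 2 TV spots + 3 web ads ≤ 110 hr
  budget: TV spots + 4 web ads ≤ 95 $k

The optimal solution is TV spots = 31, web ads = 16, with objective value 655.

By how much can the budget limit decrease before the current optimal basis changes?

15

Binding constraints: design, budget. The basis is B = [[2,3],[1,4]] with det 5.
Per unit decrease in budget, x* moves by d = (0.6, -0.4).
The basis stays optimal until airtime becomes binding; allowable decrease = 15 $k.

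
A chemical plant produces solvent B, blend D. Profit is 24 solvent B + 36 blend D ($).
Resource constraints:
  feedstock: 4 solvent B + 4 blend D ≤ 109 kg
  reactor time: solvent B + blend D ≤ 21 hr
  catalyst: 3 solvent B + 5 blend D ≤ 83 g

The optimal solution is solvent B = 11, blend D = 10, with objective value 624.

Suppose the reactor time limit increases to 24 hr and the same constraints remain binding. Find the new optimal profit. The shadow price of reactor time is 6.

642

Δb = 3, so new z* = 624 + (6)·(3) = 624 + 18 = 642.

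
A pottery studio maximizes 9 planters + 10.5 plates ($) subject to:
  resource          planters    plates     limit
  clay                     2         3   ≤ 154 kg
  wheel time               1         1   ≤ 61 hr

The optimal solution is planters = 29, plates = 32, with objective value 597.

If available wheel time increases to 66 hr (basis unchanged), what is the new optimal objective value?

Both clay and wheel time are binding at x*.
From A_Bᵀ y = c: 2·y_clay + 1·y_wheel time = 9; 3·y_clay + 1·y_wheel time = 10.5.
This yields shadow prices y_clay = 1.5, y_wheel time = 6.
Δz = y_wheel time·Δb = 6 × (5) = 30, so new z* = 597 + 30 = 627.

627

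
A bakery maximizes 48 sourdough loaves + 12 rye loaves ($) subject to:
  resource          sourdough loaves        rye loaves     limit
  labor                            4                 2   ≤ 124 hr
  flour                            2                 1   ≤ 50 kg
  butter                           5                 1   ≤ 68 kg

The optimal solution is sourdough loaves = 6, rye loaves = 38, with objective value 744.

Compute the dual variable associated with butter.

At the optimum: labor uses 100 of 124 (slack = 24); flour uses 50 of 50 (binding); butter uses 68 of 68 (binding).
Since labor is not tight, its dual is 0.
The binding rows give the dual system: 2·y_flour + 5·y_butter = 48 and 1·y_flour + 1·y_butter = 12.
Solving: y_flour = 4, y_butter = 8.
Shadow price of butter = 8.

8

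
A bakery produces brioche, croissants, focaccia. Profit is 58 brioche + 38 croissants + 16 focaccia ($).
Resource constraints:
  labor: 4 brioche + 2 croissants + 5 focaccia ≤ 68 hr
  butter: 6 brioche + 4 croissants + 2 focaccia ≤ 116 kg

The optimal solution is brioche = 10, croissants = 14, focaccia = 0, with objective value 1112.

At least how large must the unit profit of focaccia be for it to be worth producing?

Check each constraint at x*: labor 68/68 (tight); butter 116/116 (tight).
The binding rows give the dual system: 4·y_labor + 6·y_butter = 58 and 2·y_labor + 4·y_butter = 38.
This yields shadow prices y_labor = 1, y_butter = 9.
focaccia enters the basis when its profit ≥ yᵀa₃ = 1·5 + 9·2 = 23.

23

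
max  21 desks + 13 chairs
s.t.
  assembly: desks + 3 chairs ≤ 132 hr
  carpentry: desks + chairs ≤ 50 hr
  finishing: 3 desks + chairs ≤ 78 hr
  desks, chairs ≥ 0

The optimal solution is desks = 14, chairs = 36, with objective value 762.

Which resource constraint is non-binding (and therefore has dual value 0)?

assembly: 122/132 (slack 10)
carpentry: 50/50 (binding)
finishing: 78/78 (binding)
By complementary slackness, a constraint with positive slack has shadow price 0 → assembly.

assembly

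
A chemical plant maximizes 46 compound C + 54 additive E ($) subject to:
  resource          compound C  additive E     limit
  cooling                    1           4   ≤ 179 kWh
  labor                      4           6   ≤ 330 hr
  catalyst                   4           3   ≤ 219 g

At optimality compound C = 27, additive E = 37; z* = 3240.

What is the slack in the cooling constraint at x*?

cooling used = 1·27 + 4·37 = 175; slack = 179 − 175 = 4.

4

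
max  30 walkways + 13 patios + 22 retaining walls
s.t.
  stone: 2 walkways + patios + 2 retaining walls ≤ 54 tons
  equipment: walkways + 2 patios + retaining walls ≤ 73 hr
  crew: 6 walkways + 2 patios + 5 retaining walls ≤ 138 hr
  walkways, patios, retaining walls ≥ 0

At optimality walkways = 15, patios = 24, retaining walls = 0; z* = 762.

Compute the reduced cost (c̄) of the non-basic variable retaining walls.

Check each constraint at x*: stone 54/54 (tight); equipment 63/73 (slack 10); crew 138/138 (tight).
By complementary slackness, y = 0 for the non-binding constraint.
From A_Bᵀ y = c: 2·y_stone + 6·y_crew = 30; 1·y_stone + 2·y_crew = 13.
This yields shadow prices y_stone = 9, y_crew = 2.
Reduced cost of retaining walls: c₃ − yᵀa₃ = 22 − (9·2 + 2·5) = 22 − 28 = -6.

-6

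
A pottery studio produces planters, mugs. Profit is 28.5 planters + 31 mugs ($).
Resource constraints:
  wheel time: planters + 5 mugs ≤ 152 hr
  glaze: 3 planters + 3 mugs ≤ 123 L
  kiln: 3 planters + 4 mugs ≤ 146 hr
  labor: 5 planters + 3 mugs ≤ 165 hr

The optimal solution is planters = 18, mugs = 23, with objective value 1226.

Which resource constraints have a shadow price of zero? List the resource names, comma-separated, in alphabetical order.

labor, wheel time

wheel time: 133/152 (slack 19)
glaze: 123/123 (binding)
kiln: 146/146 (binding)
labor: 159/165 (slack 6)
By complementary slackness, a constraint with positive slack has shadow price 0 → labor, wheel time.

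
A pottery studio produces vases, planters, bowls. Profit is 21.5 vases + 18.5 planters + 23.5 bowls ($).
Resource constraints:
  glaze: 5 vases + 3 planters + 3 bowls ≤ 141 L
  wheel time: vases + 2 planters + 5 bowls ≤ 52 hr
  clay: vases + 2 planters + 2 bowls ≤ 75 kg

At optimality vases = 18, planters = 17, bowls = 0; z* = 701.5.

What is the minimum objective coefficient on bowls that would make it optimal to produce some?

30.5

Binding: glaze and wheel time. Non-binding: clay (23 unused).
Slack constraints have shadow price 0 (complementary slackness).
Dual feasibility on the basic columns requires 5·y_glaze + 1·y_wheel time = 21.5, 3·y_glaze + 2·y_wheel time = 18.5.
Solving: y_glaze = 3.5, y_wheel time = 4.
bowls enters the basis when its profit ≥ yᵀa₃ = 3.5·3 + 4·5 = 30.5.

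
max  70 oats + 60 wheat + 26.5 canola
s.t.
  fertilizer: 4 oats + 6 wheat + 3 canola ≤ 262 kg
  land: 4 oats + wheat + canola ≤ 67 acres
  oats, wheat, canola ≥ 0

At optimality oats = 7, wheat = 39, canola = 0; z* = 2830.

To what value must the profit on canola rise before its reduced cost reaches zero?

At the optimum: fertilizer uses 262 of 262 (binding); land uses 67 of 67 (binding).
The binding rows give the dual system: 4·y_fertilizer + 4·y_land = 70 and 6·y_fertilizer + 1·y_land = 60.
→ y_fertilizer = 8.5 and y_land = 9.
canola enters the basis when its profit ≥ yᵀa₃ = 8.5·3 + 9·1 = 34.5.

34.5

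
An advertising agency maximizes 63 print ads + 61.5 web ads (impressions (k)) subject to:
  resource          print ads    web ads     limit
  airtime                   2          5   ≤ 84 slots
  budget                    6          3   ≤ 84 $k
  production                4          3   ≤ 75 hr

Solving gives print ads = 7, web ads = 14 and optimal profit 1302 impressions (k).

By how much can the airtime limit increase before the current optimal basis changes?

20

Binding constraints: airtime, budget. The basis is B = [[2,5],[6,3]] with det -24.
Per unit increase in airtime, x* moves by d = (-0.125, 0.25).
The basis stays optimal until production becomes binding; allowable increase = 20 slots.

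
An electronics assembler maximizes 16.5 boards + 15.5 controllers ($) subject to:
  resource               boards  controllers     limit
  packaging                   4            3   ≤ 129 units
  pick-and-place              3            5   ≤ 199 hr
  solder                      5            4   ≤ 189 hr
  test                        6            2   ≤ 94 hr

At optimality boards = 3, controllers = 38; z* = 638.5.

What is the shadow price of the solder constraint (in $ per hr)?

Check each constraint at x*: packaging 126/129 (slack 3); pick-and-place 199/199 (tight); solder 167/189 (slack 22); test 94/94 (tight).
Since packaging, solder are not tight, their duals are 0.
The binding rows give the dual system: 3·y_pick-and-place + 6·y_test = 16.5 and 5·y_pick-and-place + 2·y_test = 15.5.
This yields shadow prices y_pick-and-place = 2.5, y_test = 1.5.
Shadow price of solder = 0.

0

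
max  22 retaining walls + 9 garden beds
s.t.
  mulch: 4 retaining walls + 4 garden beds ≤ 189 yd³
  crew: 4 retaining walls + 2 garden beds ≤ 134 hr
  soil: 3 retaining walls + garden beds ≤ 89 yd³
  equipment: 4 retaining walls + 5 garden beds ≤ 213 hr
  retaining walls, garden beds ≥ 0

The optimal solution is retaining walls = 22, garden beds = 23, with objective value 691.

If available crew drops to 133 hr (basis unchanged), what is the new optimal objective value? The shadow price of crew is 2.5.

688.5

Δb = -1, so new z* = 691 + (2.5)·(-1) = 691 − 2.5 = 688.5.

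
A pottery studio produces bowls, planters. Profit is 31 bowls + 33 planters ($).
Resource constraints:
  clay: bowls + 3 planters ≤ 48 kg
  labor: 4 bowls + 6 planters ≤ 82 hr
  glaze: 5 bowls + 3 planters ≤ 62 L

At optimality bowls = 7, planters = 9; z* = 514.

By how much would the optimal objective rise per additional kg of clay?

0

Check each constraint at x*: clay 34/48 (slack 14); labor 82/82 (tight); glaze 62/62 (tight).
Since clay is not tight, its dual is 0.
The binding rows give the dual system: 4·y_labor + 5·y_glaze = 31 and 6·y_labor + 3·y_glaze = 33.
→ y_labor = 4 and y_glaze = 3.
Shadow price of clay = 0.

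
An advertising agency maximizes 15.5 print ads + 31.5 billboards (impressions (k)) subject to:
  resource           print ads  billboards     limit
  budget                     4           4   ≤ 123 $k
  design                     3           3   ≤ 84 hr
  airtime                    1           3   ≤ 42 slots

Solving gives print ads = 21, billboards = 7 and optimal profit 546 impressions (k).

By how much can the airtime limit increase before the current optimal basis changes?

42

Binding constraints: design, airtime. The basis is B = [[3,3],[1,3]] with det 6.
Per unit increase in airtime, x* moves by d = (-0.5, 0.5).
The basis stays optimal until print ads reaches 0; allowable increase = 42 slots.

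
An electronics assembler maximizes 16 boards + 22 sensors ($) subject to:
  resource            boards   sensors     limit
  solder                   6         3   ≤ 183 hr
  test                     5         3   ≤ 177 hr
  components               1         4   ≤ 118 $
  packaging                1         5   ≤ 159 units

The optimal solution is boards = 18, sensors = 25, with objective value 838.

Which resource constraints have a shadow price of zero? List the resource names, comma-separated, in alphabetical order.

solder: 183/183 (binding)
test: 165/177 (slack 12)
components: 118/118 (binding)
packaging: 143/159 (slack 16)
By complementary slackness, a constraint with positive slack has shadow price 0 → packaging, test.

packaging, test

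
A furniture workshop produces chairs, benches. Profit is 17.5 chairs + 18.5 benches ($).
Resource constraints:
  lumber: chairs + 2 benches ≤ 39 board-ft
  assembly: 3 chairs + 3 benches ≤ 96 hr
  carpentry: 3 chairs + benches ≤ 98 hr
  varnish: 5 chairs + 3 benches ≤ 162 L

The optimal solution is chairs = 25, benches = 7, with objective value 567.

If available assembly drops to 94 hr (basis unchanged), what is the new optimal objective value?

At the optimum: lumber uses 39 of 39 (binding); assembly uses 96 of 96 (binding); carpentry uses 82 of 98 (slack = 16); varnish uses 146 of 162 (slack = 16).
Since carpentry, varnish are not tight, their duals are 0.
The binding rows give the dual system: 1·y_lumber + 3·y_assembly = 17.5 and 2·y_lumber + 3·y_assembly = 18.5.
Solving: y_lumber = 1, y_assembly = 5.5.
Δz = y_assembly·Δb = 5.5 × (-2) = -11, so new z* = 567 − 11 = 556.

556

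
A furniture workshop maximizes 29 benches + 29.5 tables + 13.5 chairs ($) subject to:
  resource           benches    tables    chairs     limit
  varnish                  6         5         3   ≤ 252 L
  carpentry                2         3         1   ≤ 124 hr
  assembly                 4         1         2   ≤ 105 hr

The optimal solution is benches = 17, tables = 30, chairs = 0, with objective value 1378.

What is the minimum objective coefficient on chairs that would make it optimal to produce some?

At the optimum: varnish uses 252 of 252 (binding); carpentry uses 124 of 124 (binding); assembly uses 98 of 105 (slack = 7).
Since assembly is not tight, its dual is 0.
From A_Bᵀ y = c: 6·y_varnish + 2·y_carpentry = 29; 5·y_varnish + 3·y_carpentry = 29.5.
Solving: y_varnish = 3.5, y_carpentry = 4.
chairs enters the basis when its profit ≥ yᵀa₃ = 3.5·3 + 4·1 = 14.5.

14.5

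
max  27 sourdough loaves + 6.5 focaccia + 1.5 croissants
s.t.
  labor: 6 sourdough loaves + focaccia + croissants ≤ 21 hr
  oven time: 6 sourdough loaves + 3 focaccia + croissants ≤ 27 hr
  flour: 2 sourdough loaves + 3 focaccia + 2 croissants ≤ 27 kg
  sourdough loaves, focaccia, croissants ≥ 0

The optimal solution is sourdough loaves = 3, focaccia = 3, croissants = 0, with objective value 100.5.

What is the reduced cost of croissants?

Check each constraint at x*: labor 21/21 (tight); oven time 27/27 (tight); flour 15/27 (slack 12).
Since flour is not tight, its dual is 0.
From A_Bᵀ y = c: 6·y_labor + 6·y_oven time = 27; 1·y_labor + 3·y_oven time = 6.5.
Solving: y_labor = 3.5, y_oven time = 1.
Reduced cost of croissants: c₃ − yᵀa₃ = 1.5 − (3.5·1 + 1·1) = 1.5 − 4.5 = -3.

-3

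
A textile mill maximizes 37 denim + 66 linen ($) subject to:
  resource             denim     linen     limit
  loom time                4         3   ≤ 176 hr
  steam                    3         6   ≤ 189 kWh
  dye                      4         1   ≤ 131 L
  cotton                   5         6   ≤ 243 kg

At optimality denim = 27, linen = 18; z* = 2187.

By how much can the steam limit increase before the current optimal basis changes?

Binding constraints: steam, cotton. The basis is B = [[3,6],[5,6]] with det -12.
Per unit increase in steam, x* moves by d = (-0.5, 0.4167).
The basis stays optimal until denim reaches 0; allowable increase = 54 kWh.

54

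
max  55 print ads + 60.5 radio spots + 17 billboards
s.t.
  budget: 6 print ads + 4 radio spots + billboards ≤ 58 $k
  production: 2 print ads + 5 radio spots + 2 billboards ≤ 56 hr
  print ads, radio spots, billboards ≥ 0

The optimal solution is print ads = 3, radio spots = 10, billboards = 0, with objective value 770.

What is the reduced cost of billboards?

At the optimum: budget uses 58 of 58 (binding); production uses 56 of 56 (binding).
From A_Bᵀ y = c: 6·y_budget + 2·y_production = 55; 4·y_budget + 5·y_production = 60.5.
This yields shadow prices y_budget = 7, y_production = 6.5.
Reduced cost of billboards: c₃ − yᵀa₃ = 17 − (7·1 + 6.5·2) = 17 − 20 = -3.

-3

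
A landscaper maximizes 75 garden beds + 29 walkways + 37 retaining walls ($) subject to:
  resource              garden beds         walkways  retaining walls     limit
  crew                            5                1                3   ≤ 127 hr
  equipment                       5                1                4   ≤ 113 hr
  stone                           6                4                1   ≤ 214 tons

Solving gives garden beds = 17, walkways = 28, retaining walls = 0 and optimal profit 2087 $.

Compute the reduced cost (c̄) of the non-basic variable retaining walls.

-4

Check each constraint at x*: crew 113/127 (slack 14); equipment 113/113 (tight); stone 214/214 (tight).
Since crew is not tight, its dual is 0.
Dual feasibility on the basic columns requires 5·y_equipment + 6·y_stone = 75, 1·y_equipment + 4·y_stone = 29.
→ y_equipment = 9 and y_stone = 5.
Reduced cost of retaining walls: c₃ − yᵀa₃ = 37 − (9·4 + 5·1) = 37 − 41 = -4.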